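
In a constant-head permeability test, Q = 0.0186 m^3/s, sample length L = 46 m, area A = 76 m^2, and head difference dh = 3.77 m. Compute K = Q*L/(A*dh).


From K = Q*L / (A*dh):
Numerator: Q*L = 0.0186 * 46 = 0.8556.
Denominator: A*dh = 76 * 3.77 = 286.52.
K = 0.8556 / 286.52 = 0.002986 m/s.

0.002986


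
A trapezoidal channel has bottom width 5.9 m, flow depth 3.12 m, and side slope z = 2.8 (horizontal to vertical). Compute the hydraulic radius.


For a trapezoidal section with side slope z:
A = (b + z*y)*y = (5.9 + 2.8*3.12)*3.12 = 45.664 m^2.
P = b + 2*y*sqrt(1 + z^2) = 5.9 + 2*3.12*sqrt(1 + 2.8^2) = 24.453 m.
R = A/P = 45.664 / 24.453 = 1.8674 m.

1.8674


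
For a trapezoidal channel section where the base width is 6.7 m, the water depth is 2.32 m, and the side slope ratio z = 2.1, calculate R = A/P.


For a trapezoidal section with side slope z:
A = (b + z*y)*y = (6.7 + 2.1*2.32)*2.32 = 26.847 m^2.
P = b + 2*y*sqrt(1 + z^2) = 6.7 + 2*2.32*sqrt(1 + 2.1^2) = 17.492 m.
R = A/P = 26.847 / 17.492 = 1.5348 m.

1.5348


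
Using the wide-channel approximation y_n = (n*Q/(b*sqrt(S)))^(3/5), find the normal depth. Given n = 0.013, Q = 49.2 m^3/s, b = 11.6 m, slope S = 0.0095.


We use the wide-channel approximation y_n = (n*Q/(b*sqrt(S)))^(3/5).
sqrt(S) = sqrt(0.0095) = 0.097468.
Numerator: n*Q = 0.013 * 49.2 = 0.6396.
Denominator: b*sqrt(S) = 11.6 * 0.097468 = 1.130629.
arg = 0.5657.
y_n = 0.5657^(3/5) = 0.7105 m.

0.7105


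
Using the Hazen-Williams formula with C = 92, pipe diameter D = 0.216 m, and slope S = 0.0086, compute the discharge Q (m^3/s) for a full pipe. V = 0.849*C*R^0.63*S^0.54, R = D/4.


For a full circular pipe, R = D/4 = 0.216/4 = 0.054 m.
V = 0.849 * 92 * 0.054^0.63 * 0.0086^0.54
  = 0.849 * 92 * 0.159004 * 0.076671
  = 0.9522 m/s.
Pipe area A = pi*D^2/4 = pi*0.216^2/4 = 0.0366 m^2.
Q = A * V = 0.0366 * 0.9522 = 0.0349 m^3/s.

0.0349


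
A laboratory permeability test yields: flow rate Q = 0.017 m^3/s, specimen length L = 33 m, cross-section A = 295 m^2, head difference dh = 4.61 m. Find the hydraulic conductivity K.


From K = Q*L / (A*dh):
Numerator: Q*L = 0.017 * 33 = 0.561.
Denominator: A*dh = 295 * 4.61 = 1359.95.
K = 0.561 / 1359.95 = 0.000413 m/s.

0.000413


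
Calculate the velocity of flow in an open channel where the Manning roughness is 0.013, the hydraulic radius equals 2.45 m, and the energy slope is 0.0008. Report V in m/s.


Manning's equation gives V = (1/n) * R^(2/3) * S^(1/2).
First, compute R^(2/3) = 2.45^(2/3) = 1.8174.
Next, S^(1/2) = 0.0008^(1/2) = 0.028284.
Then 1/n = 1/0.013 = 76.92.
V = 76.92 * 1.8174 * 0.028284 = 3.9541 m/s.

3.9541


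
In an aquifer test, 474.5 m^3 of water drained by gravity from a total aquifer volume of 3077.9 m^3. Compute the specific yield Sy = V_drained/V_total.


Specific yield Sy = Volume drained / Total volume.
Sy = 474.5 / 3077.9
   = 0.1542.

0.1542


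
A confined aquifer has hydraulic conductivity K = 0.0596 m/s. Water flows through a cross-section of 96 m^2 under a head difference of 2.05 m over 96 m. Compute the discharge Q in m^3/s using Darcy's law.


Darcy's law: Q = K * A * i, where i = dh/L.
Hydraulic gradient i = 2.05 / 96 = 0.021354.
Q = 0.0596 * 96 * 0.021354
  = 0.1222 m^3/s.

0.1222


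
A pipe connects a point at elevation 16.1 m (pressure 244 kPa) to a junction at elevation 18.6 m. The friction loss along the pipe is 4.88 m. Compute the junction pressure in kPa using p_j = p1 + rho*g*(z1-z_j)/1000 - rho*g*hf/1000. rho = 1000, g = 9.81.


Junction pressure: p_j = p1 + rho*g*(z1 - z_j)/1000 - rho*g*hf/1000.
Elevation term = 1000*9.81*(16.1 - 18.6)/1000 = -24.525 kPa.
Friction term = 1000*9.81*4.88/1000 = 47.873 kPa.
p_j = 244 + -24.525 - 47.873 = 171.6 kPa.

171.6


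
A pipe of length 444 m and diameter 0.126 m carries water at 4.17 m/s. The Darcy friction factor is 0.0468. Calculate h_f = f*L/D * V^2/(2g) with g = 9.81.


Darcy-Weisbach equation: h_f = f * (L/D) * V^2/(2g).
f * L/D = 0.0468 * 444/0.126 = 164.9143.
V^2/(2g) = 4.17^2 / (2*9.81) = 17.3889 / 19.62 = 0.8863 m.
h_f = 164.9143 * 0.8863 = 146.161 m.

146.161


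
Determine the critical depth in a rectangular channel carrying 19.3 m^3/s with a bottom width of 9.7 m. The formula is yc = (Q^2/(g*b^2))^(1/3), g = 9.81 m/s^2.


Using yc = (Q^2 / (g * b^2))^(1/3):
Q^2 = 19.3^2 = 372.49.
g * b^2 = 9.81 * 9.7^2 = 9.81 * 94.09 = 923.02.
Q^2 / (g*b^2) = 372.49 / 923.02 = 0.4036.
yc = 0.4036^(1/3) = 0.739 m.

0.739


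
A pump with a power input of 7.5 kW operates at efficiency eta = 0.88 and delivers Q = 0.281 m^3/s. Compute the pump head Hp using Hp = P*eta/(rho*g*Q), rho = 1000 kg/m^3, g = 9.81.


Pump head formula: Hp = P * eta / (rho * g * Q).
Numerator: P * eta = 7.5 * 1000 * 0.88 = 6600.0 W.
Denominator: rho * g * Q = 1000 * 9.81 * 0.281 = 2756.61.
Hp = 6600.0 / 2756.61 = 2.39 m.

2.39


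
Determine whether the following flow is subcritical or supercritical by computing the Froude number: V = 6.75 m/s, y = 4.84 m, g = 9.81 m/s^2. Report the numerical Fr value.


The Froude number is defined as Fr = V / sqrt(g*y).
g*y = 9.81 * 4.84 = 47.4804.
sqrt(g*y) = sqrt(47.4804) = 6.8906.
Fr = 6.75 / 6.8906 = 0.9796.
Since Fr < 1, the flow is subcritical.

0.9796


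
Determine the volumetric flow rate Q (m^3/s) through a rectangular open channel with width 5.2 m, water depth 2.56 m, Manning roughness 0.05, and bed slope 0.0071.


For a rectangular channel, the cross-sectional area A = b * y = 5.2 * 2.56 = 13.31 m^2.
The wetted perimeter P = b + 2y = 5.2 + 2*2.56 = 10.32 m.
Hydraulic radius R = A/P = 13.31/10.32 = 1.2899 m.
Velocity V = (1/n)*R^(2/3)*S^(1/2) = (1/0.05)*1.2899^(2/3)*0.0071^(1/2) = 1.997 m/s.
Discharge Q = A * V = 13.31 * 1.997 = 26.583 m^3/s.

26.583


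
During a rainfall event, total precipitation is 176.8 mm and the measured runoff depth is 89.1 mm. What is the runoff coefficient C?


The runoff coefficient C = runoff depth / rainfall depth.
C = 89.1 / 176.8
  = 0.504.

0.504


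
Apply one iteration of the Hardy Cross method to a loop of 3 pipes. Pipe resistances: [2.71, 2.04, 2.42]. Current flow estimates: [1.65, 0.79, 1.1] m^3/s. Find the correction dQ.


Numerator terms (r*Q*|Q|): 2.71*1.65*|1.65| = 7.378; 2.04*0.79*|0.79| = 1.2732; 2.42*1.1*|1.1| = 2.9282.
Sum of numerator = 11.5793.
Denominator terms (r*|Q|): 2.71*|1.65| = 4.4715; 2.04*|0.79| = 1.6116; 2.42*|1.1| = 2.662.
2 * sum of denominator = 2 * 8.7451 = 17.4902.
dQ = -11.5793 / 17.4902 = -0.662 m^3/s.

-0.662


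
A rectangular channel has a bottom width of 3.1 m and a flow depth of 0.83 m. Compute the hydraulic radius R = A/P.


For a rectangular section:
Flow area A = b * y = 3.1 * 0.83 = 2.57 m^2.
Wetted perimeter P = b + 2y = 3.1 + 2*0.83 = 4.76 m.
Hydraulic radius R = A/P = 2.57 / 4.76 = 0.5405 m.

0.5405


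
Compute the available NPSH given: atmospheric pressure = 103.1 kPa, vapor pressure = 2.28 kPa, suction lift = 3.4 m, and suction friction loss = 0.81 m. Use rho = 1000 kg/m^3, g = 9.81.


NPSHa = p_atm/(rho*g) - z_s - hf_s - p_vap/(rho*g).
p_atm/(rho*g) = 103.1*1000 / (1000*9.81) = 10.51 m.
p_vap/(rho*g) = 2.28*1000 / (1000*9.81) = 0.232 m.
NPSHa = 10.51 - 3.4 - 0.81 - 0.232
      = 6.07 m.

6.07


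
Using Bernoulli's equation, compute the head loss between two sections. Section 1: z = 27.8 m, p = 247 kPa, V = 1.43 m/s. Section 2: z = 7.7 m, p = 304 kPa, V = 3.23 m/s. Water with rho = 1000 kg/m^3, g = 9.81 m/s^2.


Total head at each section: H = z + p/(rho*g) + V^2/(2g).
H1 = 27.8 + 247*1000/(1000*9.81) + 1.43^2/(2*9.81)
   = 27.8 + 25.178 + 0.1042
   = 53.083 m.
H2 = 7.7 + 304*1000/(1000*9.81) + 3.23^2/(2*9.81)
   = 7.7 + 30.989 + 0.5317
   = 39.221 m.
h_L = H1 - H2 = 53.083 - 39.221 = 13.862 m.

13.862


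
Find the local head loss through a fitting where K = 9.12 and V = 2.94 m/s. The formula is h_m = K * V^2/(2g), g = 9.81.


Minor loss formula: h_m = K * V^2/(2g).
V^2 = 2.94^2 = 8.6436.
V^2/(2g) = 8.6436 / 19.62 = 0.4406 m.
h_m = 9.12 * 0.4406 = 4.0178 m.

4.0178


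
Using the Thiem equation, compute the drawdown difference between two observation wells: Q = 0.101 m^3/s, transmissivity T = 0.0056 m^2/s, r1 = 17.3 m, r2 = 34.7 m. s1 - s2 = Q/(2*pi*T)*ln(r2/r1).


Thiem equation: s1 - s2 = Q/(2*pi*T) * ln(r2/r1).
ln(r2/r1) = ln(34.7/17.3) = 0.696.
Q/(2*pi*T) = 0.101 / (2*pi*0.0056) = 0.101 / 0.0352 = 2.8705.
s1 - s2 = 2.8705 * 0.696 = 1.9979 m.

1.9979


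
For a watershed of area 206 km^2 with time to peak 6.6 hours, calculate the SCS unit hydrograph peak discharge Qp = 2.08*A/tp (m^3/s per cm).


SCS formula: Qp = 2.08 * A / tp.
Qp = 2.08 * 206 / 6.6
   = 428.48 / 6.6
   = 64.92 m^3/s per cm.

64.92


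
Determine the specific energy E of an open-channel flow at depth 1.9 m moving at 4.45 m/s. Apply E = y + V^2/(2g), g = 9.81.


Specific energy E = y + V^2/(2g).
Velocity head = V^2/(2g) = 4.45^2 / (2*9.81) = 19.8025 / 19.62 = 1.0093 m.
E = 1.9 + 1.0093 = 2.9093 m.

2.9093


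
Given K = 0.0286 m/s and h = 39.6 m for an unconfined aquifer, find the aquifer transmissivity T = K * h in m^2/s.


Transmissivity is defined as T = K * h.
T = 0.0286 * 39.6
  = 1.1326 m^2/s.

1.1326


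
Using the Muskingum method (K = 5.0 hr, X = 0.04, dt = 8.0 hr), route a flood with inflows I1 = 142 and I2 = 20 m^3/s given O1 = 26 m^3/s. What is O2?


Muskingum coefficients:
denom = 2*K*(1-X) + dt = 2*5.0*(1-0.04) + 8.0 = 17.6.
C0 = (dt - 2*K*X)/denom = (8.0 - 2*5.0*0.04)/17.6 = 0.4318.
C1 = (dt + 2*K*X)/denom = (8.0 + 2*5.0*0.04)/17.6 = 0.4773.
C2 = (2*K*(1-X) - dt)/denom = 0.0909.
O2 = C0*I2 + C1*I1 + C2*O1
   = 0.4318*20 + 0.4773*142 + 0.0909*26
   = 78.77 m^3/s.

78.77


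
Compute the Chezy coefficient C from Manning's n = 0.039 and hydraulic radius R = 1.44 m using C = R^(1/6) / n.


The Chezy coefficient relates to Manning's n through C = R^(1/6) / n.
R^(1/6) = 1.44^(1/6) = 1.062659.
C = 1.062659 / 0.039 = 27.25 m^(1/2)/s.

27.25


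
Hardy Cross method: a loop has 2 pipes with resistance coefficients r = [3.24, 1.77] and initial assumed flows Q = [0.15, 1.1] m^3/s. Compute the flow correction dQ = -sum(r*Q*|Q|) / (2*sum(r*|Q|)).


Numerator terms (r*Q*|Q|): 3.24*0.15*|0.15| = 0.0729; 1.77*1.1*|1.1| = 2.1417.
Sum of numerator = 2.2146.
Denominator terms (r*|Q|): 3.24*|0.15| = 0.486; 1.77*|1.1| = 1.947.
2 * sum of denominator = 2 * 2.433 = 4.866.
dQ = -2.2146 / 4.866 = -0.4551 m^3/s.

-0.4551


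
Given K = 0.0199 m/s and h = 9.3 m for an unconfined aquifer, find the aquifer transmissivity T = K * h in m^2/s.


Transmissivity is defined as T = K * h.
T = 0.0199 * 9.3
  = 0.1851 m^2/s.

0.1851


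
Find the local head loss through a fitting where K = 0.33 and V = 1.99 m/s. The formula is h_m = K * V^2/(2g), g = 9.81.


Minor loss formula: h_m = K * V^2/(2g).
V^2 = 1.99^2 = 3.9601.
V^2/(2g) = 3.9601 / 19.62 = 0.2018 m.
h_m = 0.33 * 0.2018 = 0.0666 m.

0.0666


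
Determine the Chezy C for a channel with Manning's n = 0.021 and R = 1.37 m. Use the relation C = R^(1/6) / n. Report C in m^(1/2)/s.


The Chezy coefficient relates to Manning's n through C = R^(1/6) / n.
R^(1/6) = 1.37^(1/6) = 1.053869.
C = 1.053869 / 0.021 = 50.18 m^(1/2)/s.

50.18


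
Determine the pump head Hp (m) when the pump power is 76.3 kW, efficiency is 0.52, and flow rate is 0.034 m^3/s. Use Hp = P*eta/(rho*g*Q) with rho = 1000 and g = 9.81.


Pump head formula: Hp = P * eta / (rho * g * Q).
Numerator: P * eta = 76.3 * 1000 * 0.52 = 39676.0 W.
Denominator: rho * g * Q = 1000 * 9.81 * 0.034 = 333.54.
Hp = 39676.0 / 333.54 = 118.95 m.

118.95


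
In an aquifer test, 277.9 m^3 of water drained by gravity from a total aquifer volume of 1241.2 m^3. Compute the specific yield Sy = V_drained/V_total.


Specific yield Sy = Volume drained / Total volume.
Sy = 277.9 / 1241.2
   = 0.2239.

0.2239


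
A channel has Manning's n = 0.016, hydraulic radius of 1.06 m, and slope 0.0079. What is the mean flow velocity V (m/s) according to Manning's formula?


Manning's equation gives V = (1/n) * R^(2/3) * S^(1/2).
First, compute R^(2/3) = 1.06^(2/3) = 1.0396.
Next, S^(1/2) = 0.0079^(1/2) = 0.088882.
Then 1/n = 1/0.016 = 62.5.
V = 62.5 * 1.0396 * 0.088882 = 5.7752 m/s.

5.7752


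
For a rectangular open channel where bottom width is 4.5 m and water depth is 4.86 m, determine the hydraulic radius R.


For a rectangular section:
Flow area A = b * y = 4.5 * 4.86 = 21.87 m^2.
Wetted perimeter P = b + 2y = 4.5 + 2*4.86 = 14.22 m.
Hydraulic radius R = A/P = 21.87 / 14.22 = 1.538 m.

1.538


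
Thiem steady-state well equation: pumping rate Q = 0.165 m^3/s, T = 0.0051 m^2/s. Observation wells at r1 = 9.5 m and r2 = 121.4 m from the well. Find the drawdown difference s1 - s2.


Thiem equation: s1 - s2 = Q/(2*pi*T) * ln(r2/r1).
ln(r2/r1) = ln(121.4/9.5) = 2.5478.
Q/(2*pi*T) = 0.165 / (2*pi*0.0051) = 0.165 / 0.032 = 5.1491.
s1 - s2 = 5.1491 * 2.5478 = 13.1189 m.

13.1189


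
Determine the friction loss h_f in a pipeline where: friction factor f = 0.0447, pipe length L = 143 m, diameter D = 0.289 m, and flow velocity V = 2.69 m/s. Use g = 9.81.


Darcy-Weisbach equation: h_f = f * (L/D) * V^2/(2g).
f * L/D = 0.0447 * 143/0.289 = 22.118.
V^2/(2g) = 2.69^2 / (2*9.81) = 7.2361 / 19.62 = 0.3688 m.
h_f = 22.118 * 0.3688 = 8.157 m.

8.157


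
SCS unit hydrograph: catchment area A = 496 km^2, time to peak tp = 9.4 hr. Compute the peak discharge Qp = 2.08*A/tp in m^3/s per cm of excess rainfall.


SCS formula: Qp = 2.08 * A / tp.
Qp = 2.08 * 496 / 9.4
   = 1031.68 / 9.4
   = 109.75 m^3/s per cm.

109.75


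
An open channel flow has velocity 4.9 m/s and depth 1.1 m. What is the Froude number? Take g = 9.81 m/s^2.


The Froude number is defined as Fr = V / sqrt(g*y).
g*y = 9.81 * 1.1 = 10.791.
sqrt(g*y) = sqrt(10.791) = 3.285.
Fr = 4.9 / 3.285 = 1.4916.

1.4916


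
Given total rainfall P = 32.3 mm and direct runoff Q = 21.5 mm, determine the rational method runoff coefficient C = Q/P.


The runoff coefficient C = runoff depth / rainfall depth.
C = 21.5 / 32.3
  = 0.6656.

0.6656


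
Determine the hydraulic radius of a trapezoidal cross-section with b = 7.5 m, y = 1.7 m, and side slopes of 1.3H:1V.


For a trapezoidal section with side slope z:
A = (b + z*y)*y = (7.5 + 1.3*1.7)*1.7 = 16.507 m^2.
P = b + 2*y*sqrt(1 + z^2) = 7.5 + 2*1.7*sqrt(1 + 1.3^2) = 13.076 m.
R = A/P = 16.507 / 13.076 = 1.2623 m.

1.2623


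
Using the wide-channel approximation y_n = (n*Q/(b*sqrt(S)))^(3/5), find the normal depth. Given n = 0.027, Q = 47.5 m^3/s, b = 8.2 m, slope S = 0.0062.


We use the wide-channel approximation y_n = (n*Q/(b*sqrt(S)))^(3/5).
sqrt(S) = sqrt(0.0062) = 0.07874.
Numerator: n*Q = 0.027 * 47.5 = 1.2825.
Denominator: b*sqrt(S) = 8.2 * 0.07874 = 0.645668.
arg = 1.9863.
y_n = 1.9863^(3/5) = 1.5095 m.

1.5095


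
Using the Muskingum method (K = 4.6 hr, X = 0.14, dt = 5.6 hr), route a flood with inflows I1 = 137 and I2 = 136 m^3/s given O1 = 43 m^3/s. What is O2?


Muskingum coefficients:
denom = 2*K*(1-X) + dt = 2*4.6*(1-0.14) + 5.6 = 13.512.
C0 = (dt - 2*K*X)/denom = (5.6 - 2*4.6*0.14)/13.512 = 0.3191.
C1 = (dt + 2*K*X)/denom = (5.6 + 2*4.6*0.14)/13.512 = 0.5098.
C2 = (2*K*(1-X) - dt)/denom = 0.1711.
O2 = C0*I2 + C1*I1 + C2*O1
   = 0.3191*136 + 0.5098*137 + 0.1711*43
   = 120.6 m^3/s.

120.6


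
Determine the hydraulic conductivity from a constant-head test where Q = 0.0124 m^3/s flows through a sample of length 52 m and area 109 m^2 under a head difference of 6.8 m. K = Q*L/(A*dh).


From K = Q*L / (A*dh):
Numerator: Q*L = 0.0124 * 52 = 0.6448.
Denominator: A*dh = 109 * 6.8 = 741.2.
K = 0.6448 / 741.2 = 0.00087 m/s.

0.00087


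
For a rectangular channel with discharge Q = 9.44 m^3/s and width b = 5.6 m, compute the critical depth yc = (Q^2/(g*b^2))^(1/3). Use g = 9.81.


Using yc = (Q^2 / (g * b^2))^(1/3):
Q^2 = 9.44^2 = 89.11.
g * b^2 = 9.81 * 5.6^2 = 9.81 * 31.36 = 307.64.
Q^2 / (g*b^2) = 89.11 / 307.64 = 0.2897.
yc = 0.2897^(1/3) = 0.6617 m.

0.6617


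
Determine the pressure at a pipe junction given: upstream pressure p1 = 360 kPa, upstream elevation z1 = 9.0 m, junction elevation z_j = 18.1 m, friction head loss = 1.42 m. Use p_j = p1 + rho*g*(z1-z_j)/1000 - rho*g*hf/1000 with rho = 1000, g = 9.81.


Junction pressure: p_j = p1 + rho*g*(z1 - z_j)/1000 - rho*g*hf/1000.
Elevation term = 1000*9.81*(9.0 - 18.1)/1000 = -89.271 kPa.
Friction term = 1000*9.81*1.42/1000 = 13.93 kPa.
p_j = 360 + -89.271 - 13.93 = 256.8 kPa.

256.8


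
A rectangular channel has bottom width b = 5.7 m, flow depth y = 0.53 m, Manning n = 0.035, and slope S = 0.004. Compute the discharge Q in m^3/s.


For a rectangular channel, the cross-sectional area A = b * y = 5.7 * 0.53 = 3.02 m^2.
The wetted perimeter P = b + 2y = 5.7 + 2*0.53 = 6.76 m.
Hydraulic radius R = A/P = 3.02/6.76 = 0.4469 m.
Velocity V = (1/n)*R^(2/3)*S^(1/2) = (1/0.035)*0.4469^(2/3)*0.004^(1/2) = 1.0562 m/s.
Discharge Q = A * V = 3.02 * 1.0562 = 3.191 m^3/s.

3.191


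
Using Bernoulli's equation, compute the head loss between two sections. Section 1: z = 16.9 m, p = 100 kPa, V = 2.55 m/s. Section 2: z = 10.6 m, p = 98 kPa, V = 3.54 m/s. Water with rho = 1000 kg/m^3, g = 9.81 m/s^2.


Total head at each section: H = z + p/(rho*g) + V^2/(2g).
H1 = 16.9 + 100*1000/(1000*9.81) + 2.55^2/(2*9.81)
   = 16.9 + 10.194 + 0.3314
   = 27.425 m.
H2 = 10.6 + 98*1000/(1000*9.81) + 3.54^2/(2*9.81)
   = 10.6 + 9.99 + 0.6387
   = 21.229 m.
h_L = H1 - H2 = 27.425 - 21.229 = 6.197 m.

6.197


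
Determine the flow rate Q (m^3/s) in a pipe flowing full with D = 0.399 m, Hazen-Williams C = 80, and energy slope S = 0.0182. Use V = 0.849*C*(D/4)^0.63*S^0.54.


For a full circular pipe, R = D/4 = 0.399/4 = 0.0998 m.
V = 0.849 * 80 * 0.0998^0.63 * 0.0182^0.54
  = 0.849 * 80 * 0.234053 * 0.114931
  = 1.8271 m/s.
Pipe area A = pi*D^2/4 = pi*0.399^2/4 = 0.125 m^2.
Q = A * V = 0.125 * 1.8271 = 0.2284 m^3/s.

0.2284


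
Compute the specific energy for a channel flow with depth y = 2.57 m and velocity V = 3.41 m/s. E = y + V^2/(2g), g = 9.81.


Specific energy E = y + V^2/(2g).
Velocity head = V^2/(2g) = 3.41^2 / (2*9.81) = 11.6281 / 19.62 = 0.5927 m.
E = 2.57 + 0.5927 = 3.1627 m.

3.1627


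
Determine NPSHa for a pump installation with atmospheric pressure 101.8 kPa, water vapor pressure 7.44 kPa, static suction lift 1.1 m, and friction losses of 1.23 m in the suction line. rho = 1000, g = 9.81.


NPSHa = p_atm/(rho*g) - z_s - hf_s - p_vap/(rho*g).
p_atm/(rho*g) = 101.8*1000 / (1000*9.81) = 10.377 m.
p_vap/(rho*g) = 7.44*1000 / (1000*9.81) = 0.758 m.
NPSHa = 10.377 - 1.1 - 1.23 - 0.758
      = 7.29 m.

7.29


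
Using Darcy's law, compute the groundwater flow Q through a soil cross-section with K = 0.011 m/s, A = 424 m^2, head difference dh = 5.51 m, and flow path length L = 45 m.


Darcy's law: Q = K * A * i, where i = dh/L.
Hydraulic gradient i = 5.51 / 45 = 0.122444.
Q = 0.011 * 424 * 0.122444
  = 0.5711 m^3/s.

0.5711


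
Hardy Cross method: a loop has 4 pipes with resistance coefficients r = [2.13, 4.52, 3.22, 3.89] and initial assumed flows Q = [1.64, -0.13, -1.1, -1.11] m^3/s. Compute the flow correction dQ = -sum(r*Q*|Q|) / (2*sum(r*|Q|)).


Numerator terms (r*Q*|Q|): 2.13*1.64*|1.64| = 5.7288; 4.52*-0.13*|-0.13| = -0.0764; 3.22*-1.1*|-1.1| = -3.8962; 3.89*-1.11*|-1.11| = -4.7929.
Sum of numerator = -3.0366.
Denominator terms (r*|Q|): 2.13*|1.64| = 3.4932; 4.52*|-0.13| = 0.5876; 3.22*|-1.1| = 3.542; 3.89*|-1.11| = 4.3179.
2 * sum of denominator = 2 * 11.9407 = 23.8814.
dQ = --3.0366 / 23.8814 = 0.1272 m^3/s.

0.1272


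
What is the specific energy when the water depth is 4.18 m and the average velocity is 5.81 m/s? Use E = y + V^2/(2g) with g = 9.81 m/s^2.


Specific energy E = y + V^2/(2g).
Velocity head = V^2/(2g) = 5.81^2 / (2*9.81) = 33.7561 / 19.62 = 1.7205 m.
E = 4.18 + 1.7205 = 5.9005 m.

5.9005


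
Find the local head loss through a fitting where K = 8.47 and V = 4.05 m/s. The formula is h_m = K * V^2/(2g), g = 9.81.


Minor loss formula: h_m = K * V^2/(2g).
V^2 = 4.05^2 = 16.4025.
V^2/(2g) = 16.4025 / 19.62 = 0.836 m.
h_m = 8.47 * 0.836 = 7.081 m.

7.081


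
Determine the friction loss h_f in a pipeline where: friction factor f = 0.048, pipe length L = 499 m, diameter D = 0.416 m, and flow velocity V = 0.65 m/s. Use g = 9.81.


Darcy-Weisbach equation: h_f = f * (L/D) * V^2/(2g).
f * L/D = 0.048 * 499/0.416 = 57.5769.
V^2/(2g) = 0.65^2 / (2*9.81) = 0.4225 / 19.62 = 0.0215 m.
h_f = 57.5769 * 0.0215 = 1.24 m.

1.24


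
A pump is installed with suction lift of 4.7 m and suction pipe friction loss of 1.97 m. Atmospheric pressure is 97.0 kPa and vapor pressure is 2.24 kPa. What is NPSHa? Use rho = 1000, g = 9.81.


NPSHa = p_atm/(rho*g) - z_s - hf_s - p_vap/(rho*g).
p_atm/(rho*g) = 97.0*1000 / (1000*9.81) = 9.888 m.
p_vap/(rho*g) = 2.24*1000 / (1000*9.81) = 0.228 m.
NPSHa = 9.888 - 4.7 - 1.97 - 0.228
      = 2.99 m.

2.99


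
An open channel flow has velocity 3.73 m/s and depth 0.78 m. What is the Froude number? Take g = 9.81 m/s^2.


The Froude number is defined as Fr = V / sqrt(g*y).
g*y = 9.81 * 0.78 = 7.6518.
sqrt(g*y) = sqrt(7.6518) = 2.7662.
Fr = 3.73 / 2.7662 = 1.3484.

1.3484


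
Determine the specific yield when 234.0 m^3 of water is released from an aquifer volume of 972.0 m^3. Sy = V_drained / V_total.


Specific yield Sy = Volume drained / Total volume.
Sy = 234.0 / 972.0
   = 0.2407.

0.2407


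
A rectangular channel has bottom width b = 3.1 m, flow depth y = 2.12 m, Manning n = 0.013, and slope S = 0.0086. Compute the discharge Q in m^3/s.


For a rectangular channel, the cross-sectional area A = b * y = 3.1 * 2.12 = 6.57 m^2.
The wetted perimeter P = b + 2y = 3.1 + 2*2.12 = 7.34 m.
Hydraulic radius R = A/P = 6.57/7.34 = 0.8954 m.
Velocity V = (1/n)*R^(2/3)*S^(1/2) = (1/0.013)*0.8954^(2/3)*0.0086^(1/2) = 6.6268 m/s.
Discharge Q = A * V = 6.57 * 6.6268 = 43.552 m^3/s.

43.552


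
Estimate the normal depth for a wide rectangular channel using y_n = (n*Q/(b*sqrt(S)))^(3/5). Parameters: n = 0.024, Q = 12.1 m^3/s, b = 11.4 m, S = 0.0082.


We use the wide-channel approximation y_n = (n*Q/(b*sqrt(S)))^(3/5).
sqrt(S) = sqrt(0.0082) = 0.090554.
Numerator: n*Q = 0.024 * 12.1 = 0.2904.
Denominator: b*sqrt(S) = 11.4 * 0.090554 = 1.032316.
arg = 0.2813.
y_n = 0.2813^(3/5) = 0.4672 m.

0.4672


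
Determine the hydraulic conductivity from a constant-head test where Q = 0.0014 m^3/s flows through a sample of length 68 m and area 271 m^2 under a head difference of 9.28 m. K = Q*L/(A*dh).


From K = Q*L / (A*dh):
Numerator: Q*L = 0.0014 * 68 = 0.0952.
Denominator: A*dh = 271 * 9.28 = 2514.88.
K = 0.0952 / 2514.88 = 3.8e-05 m/s.

3.8e-05


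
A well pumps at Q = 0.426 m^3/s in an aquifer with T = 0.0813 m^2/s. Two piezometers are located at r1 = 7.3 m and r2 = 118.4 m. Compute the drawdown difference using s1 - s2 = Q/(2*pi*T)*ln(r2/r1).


Thiem equation: s1 - s2 = Q/(2*pi*T) * ln(r2/r1).
ln(r2/r1) = ln(118.4/7.3) = 2.7862.
Q/(2*pi*T) = 0.426 / (2*pi*0.0813) = 0.426 / 0.5108 = 0.8339.
s1 - s2 = 0.8339 * 2.7862 = 2.3235 m.

2.3235


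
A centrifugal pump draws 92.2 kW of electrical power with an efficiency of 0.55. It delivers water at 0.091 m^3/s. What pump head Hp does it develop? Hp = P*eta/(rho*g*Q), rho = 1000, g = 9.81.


Pump head formula: Hp = P * eta / (rho * g * Q).
Numerator: P * eta = 92.2 * 1000 * 0.55 = 50710.0 W.
Denominator: rho * g * Q = 1000 * 9.81 * 0.091 = 892.71.
Hp = 50710.0 / 892.71 = 56.8 m.

56.8


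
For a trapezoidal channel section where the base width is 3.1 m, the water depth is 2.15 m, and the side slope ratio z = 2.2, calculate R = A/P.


For a trapezoidal section with side slope z:
A = (b + z*y)*y = (3.1 + 2.2*2.15)*2.15 = 16.834 m^2.
P = b + 2*y*sqrt(1 + z^2) = 3.1 + 2*2.15*sqrt(1 + 2.2^2) = 13.491 m.
R = A/P = 16.834 / 13.491 = 1.2478 m.

1.2478


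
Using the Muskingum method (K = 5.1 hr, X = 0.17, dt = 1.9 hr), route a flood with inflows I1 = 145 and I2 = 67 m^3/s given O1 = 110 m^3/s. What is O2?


Muskingum coefficients:
denom = 2*K*(1-X) + dt = 2*5.1*(1-0.17) + 1.9 = 10.366.
C0 = (dt - 2*K*X)/denom = (1.9 - 2*5.1*0.17)/10.366 = 0.016.
C1 = (dt + 2*K*X)/denom = (1.9 + 2*5.1*0.17)/10.366 = 0.3506.
C2 = (2*K*(1-X) - dt)/denom = 0.6334.
O2 = C0*I2 + C1*I1 + C2*O1
   = 0.016*67 + 0.3506*145 + 0.6334*110
   = 121.58 m^3/s.

121.58


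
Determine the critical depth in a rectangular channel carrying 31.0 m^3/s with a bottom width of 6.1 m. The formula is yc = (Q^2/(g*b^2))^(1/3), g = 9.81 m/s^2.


Using yc = (Q^2 / (g * b^2))^(1/3):
Q^2 = 31.0^2 = 961.0.
g * b^2 = 9.81 * 6.1^2 = 9.81 * 37.21 = 365.03.
Q^2 / (g*b^2) = 961.0 / 365.03 = 2.6327.
yc = 2.6327^(1/3) = 1.3808 m.

1.3808


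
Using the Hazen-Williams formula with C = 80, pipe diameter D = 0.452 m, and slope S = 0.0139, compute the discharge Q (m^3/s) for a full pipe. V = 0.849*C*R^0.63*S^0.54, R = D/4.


For a full circular pipe, R = D/4 = 0.452/4 = 0.113 m.
V = 0.849 * 80 * 0.113^0.63 * 0.0139^0.54
  = 0.849 * 80 * 0.253186 * 0.099364
  = 1.7087 m/s.
Pipe area A = pi*D^2/4 = pi*0.452^2/4 = 0.1605 m^2.
Q = A * V = 0.1605 * 1.7087 = 0.2742 m^3/s.

0.2742


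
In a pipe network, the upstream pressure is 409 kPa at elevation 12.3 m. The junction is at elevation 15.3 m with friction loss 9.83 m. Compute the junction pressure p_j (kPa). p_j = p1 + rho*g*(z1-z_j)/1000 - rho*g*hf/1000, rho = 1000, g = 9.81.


Junction pressure: p_j = p1 + rho*g*(z1 - z_j)/1000 - rho*g*hf/1000.
Elevation term = 1000*9.81*(12.3 - 15.3)/1000 = -29.43 kPa.
Friction term = 1000*9.81*9.83/1000 = 96.432 kPa.
p_j = 409 + -29.43 - 96.432 = 283.14 kPa.

283.14


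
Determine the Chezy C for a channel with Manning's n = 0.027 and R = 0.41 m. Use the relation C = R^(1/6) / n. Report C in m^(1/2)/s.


The Chezy coefficient relates to Manning's n through C = R^(1/6) / n.
R^(1/6) = 0.41^(1/6) = 0.861914.
C = 0.861914 / 0.027 = 31.92 m^(1/2)/s.

31.92


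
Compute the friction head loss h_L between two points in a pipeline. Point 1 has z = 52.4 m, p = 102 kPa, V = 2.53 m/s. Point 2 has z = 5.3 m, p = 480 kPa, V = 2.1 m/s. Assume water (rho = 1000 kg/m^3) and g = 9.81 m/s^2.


Total head at each section: H = z + p/(rho*g) + V^2/(2g).
H1 = 52.4 + 102*1000/(1000*9.81) + 2.53^2/(2*9.81)
   = 52.4 + 10.398 + 0.3262
   = 63.124 m.
H2 = 5.3 + 480*1000/(1000*9.81) + 2.1^2/(2*9.81)
   = 5.3 + 48.93 + 0.2248
   = 54.454 m.
h_L = H1 - H2 = 63.124 - 54.454 = 8.669 m.

8.669


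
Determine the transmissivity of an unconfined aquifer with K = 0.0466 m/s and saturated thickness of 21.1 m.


Transmissivity is defined as T = K * h.
T = 0.0466 * 21.1
  = 0.9833 m^2/s.

0.9833


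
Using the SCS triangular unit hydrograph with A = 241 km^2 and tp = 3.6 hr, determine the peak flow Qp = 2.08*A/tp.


SCS formula: Qp = 2.08 * A / tp.
Qp = 2.08 * 241 / 3.6
   = 501.28 / 3.6
   = 139.24 m^3/s per cm.

139.24


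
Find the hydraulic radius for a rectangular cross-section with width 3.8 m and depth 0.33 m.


For a rectangular section:
Flow area A = b * y = 3.8 * 0.33 = 1.25 m^2.
Wetted perimeter P = b + 2y = 3.8 + 2*0.33 = 4.46 m.
Hydraulic radius R = A/P = 1.25 / 4.46 = 0.2812 m.

0.2812


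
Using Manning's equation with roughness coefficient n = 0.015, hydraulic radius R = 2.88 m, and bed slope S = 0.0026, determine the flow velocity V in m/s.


Manning's equation gives V = (1/n) * R^(2/3) * S^(1/2).
First, compute R^(2/3) = 2.88^(2/3) = 2.0242.
Next, S^(1/2) = 0.0026^(1/2) = 0.05099.
Then 1/n = 1/0.015 = 66.67.
V = 66.67 * 2.0242 * 0.05099 = 6.8811 m/s.

6.8811


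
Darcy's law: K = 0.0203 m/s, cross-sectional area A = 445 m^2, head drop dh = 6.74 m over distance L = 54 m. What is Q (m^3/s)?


Darcy's law: Q = K * A * i, where i = dh/L.
Hydraulic gradient i = 6.74 / 54 = 0.124815.
Q = 0.0203 * 445 * 0.124815
  = 1.1275 m^3/s.

1.1275


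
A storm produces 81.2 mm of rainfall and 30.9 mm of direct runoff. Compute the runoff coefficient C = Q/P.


The runoff coefficient C = runoff depth / rainfall depth.
C = 30.9 / 81.2
  = 0.3805.

0.3805


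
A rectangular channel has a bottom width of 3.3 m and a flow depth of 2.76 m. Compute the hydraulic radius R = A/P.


For a rectangular section:
Flow area A = b * y = 3.3 * 2.76 = 9.11 m^2.
Wetted perimeter P = b + 2y = 3.3 + 2*2.76 = 8.82 m.
Hydraulic radius R = A/P = 9.11 / 8.82 = 1.0327 m.

1.0327


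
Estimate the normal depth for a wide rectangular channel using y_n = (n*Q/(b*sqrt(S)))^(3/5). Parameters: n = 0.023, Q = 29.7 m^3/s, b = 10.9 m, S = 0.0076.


We use the wide-channel approximation y_n = (n*Q/(b*sqrt(S)))^(3/5).
sqrt(S) = sqrt(0.0076) = 0.087178.
Numerator: n*Q = 0.023 * 29.7 = 0.6831.
Denominator: b*sqrt(S) = 10.9 * 0.087178 = 0.95024.
arg = 0.7189.
y_n = 0.7189^(3/5) = 0.8203 m.

0.8203


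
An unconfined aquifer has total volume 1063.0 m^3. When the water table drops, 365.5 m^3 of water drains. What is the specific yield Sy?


Specific yield Sy = Volume drained / Total volume.
Sy = 365.5 / 1063.0
   = 0.3438.

0.3438


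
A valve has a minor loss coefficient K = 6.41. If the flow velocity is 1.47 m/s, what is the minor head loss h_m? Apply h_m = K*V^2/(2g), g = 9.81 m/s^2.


Minor loss formula: h_m = K * V^2/(2g).
V^2 = 1.47^2 = 2.1609.
V^2/(2g) = 2.1609 / 19.62 = 0.1101 m.
h_m = 6.41 * 0.1101 = 0.706 m.

0.706


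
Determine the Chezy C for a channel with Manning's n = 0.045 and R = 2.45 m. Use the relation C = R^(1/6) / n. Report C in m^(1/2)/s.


The Chezy coefficient relates to Manning's n through C = R^(1/6) / n.
R^(1/6) = 2.45^(1/6) = 1.161077.
C = 1.161077 / 0.045 = 25.8 m^(1/2)/s.

25.8


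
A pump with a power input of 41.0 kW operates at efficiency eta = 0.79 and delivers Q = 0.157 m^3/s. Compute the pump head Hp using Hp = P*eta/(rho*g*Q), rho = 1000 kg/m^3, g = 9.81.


Pump head formula: Hp = P * eta / (rho * g * Q).
Numerator: P * eta = 41.0 * 1000 * 0.79 = 32390.0 W.
Denominator: rho * g * Q = 1000 * 9.81 * 0.157 = 1540.17.
Hp = 32390.0 / 1540.17 = 21.03 m.

21.03


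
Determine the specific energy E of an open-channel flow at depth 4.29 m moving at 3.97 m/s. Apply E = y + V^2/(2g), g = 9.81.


Specific energy E = y + V^2/(2g).
Velocity head = V^2/(2g) = 3.97^2 / (2*9.81) = 15.7609 / 19.62 = 0.8033 m.
E = 4.29 + 0.8033 = 5.0933 m.

5.0933


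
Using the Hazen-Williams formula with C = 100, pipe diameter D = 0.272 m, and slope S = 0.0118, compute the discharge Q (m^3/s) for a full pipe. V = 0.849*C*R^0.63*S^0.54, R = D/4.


For a full circular pipe, R = D/4 = 0.272/4 = 0.068 m.
V = 0.849 * 100 * 0.068^0.63 * 0.0118^0.54
  = 0.849 * 100 * 0.183857 * 0.090953
  = 1.4197 m/s.
Pipe area A = pi*D^2/4 = pi*0.272^2/4 = 0.0581 m^2.
Q = A * V = 0.0581 * 1.4197 = 0.0825 m^3/s.

0.0825


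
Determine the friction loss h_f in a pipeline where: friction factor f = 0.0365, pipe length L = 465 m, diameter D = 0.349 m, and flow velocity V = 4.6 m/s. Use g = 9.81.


Darcy-Weisbach equation: h_f = f * (L/D) * V^2/(2g).
f * L/D = 0.0365 * 465/0.349 = 48.6318.
V^2/(2g) = 4.6^2 / (2*9.81) = 21.16 / 19.62 = 1.0785 m.
h_f = 48.6318 * 1.0785 = 52.449 m.

52.449


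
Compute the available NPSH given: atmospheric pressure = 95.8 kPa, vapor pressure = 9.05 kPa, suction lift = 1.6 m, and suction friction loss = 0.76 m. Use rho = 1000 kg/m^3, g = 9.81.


NPSHa = p_atm/(rho*g) - z_s - hf_s - p_vap/(rho*g).
p_atm/(rho*g) = 95.8*1000 / (1000*9.81) = 9.766 m.
p_vap/(rho*g) = 9.05*1000 / (1000*9.81) = 0.923 m.
NPSHa = 9.766 - 1.6 - 0.76 - 0.923
      = 6.48 m.

6.48


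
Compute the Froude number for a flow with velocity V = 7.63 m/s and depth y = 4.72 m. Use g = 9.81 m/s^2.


The Froude number is defined as Fr = V / sqrt(g*y).
g*y = 9.81 * 4.72 = 46.3032.
sqrt(g*y) = sqrt(46.3032) = 6.8046.
Fr = 7.63 / 6.8046 = 1.1213.

1.1213


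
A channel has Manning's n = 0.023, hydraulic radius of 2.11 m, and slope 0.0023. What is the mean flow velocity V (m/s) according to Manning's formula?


Manning's equation gives V = (1/n) * R^(2/3) * S^(1/2).
First, compute R^(2/3) = 2.11^(2/3) = 1.6451.
Next, S^(1/2) = 0.0023^(1/2) = 0.047958.
Then 1/n = 1/0.023 = 43.48.
V = 43.48 * 1.6451 * 0.047958 = 3.4302 m/s.

3.4302


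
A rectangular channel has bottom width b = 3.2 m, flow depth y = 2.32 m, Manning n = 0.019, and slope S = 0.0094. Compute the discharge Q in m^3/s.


For a rectangular channel, the cross-sectional area A = b * y = 3.2 * 2.32 = 7.42 m^2.
The wetted perimeter P = b + 2y = 3.2 + 2*2.32 = 7.84 m.
Hydraulic radius R = A/P = 7.42/7.84 = 0.9469 m.
Velocity V = (1/n)*R^(2/3)*S^(1/2) = (1/0.019)*0.9469^(2/3)*0.0094^(1/2) = 4.9207 m/s.
Discharge Q = A * V = 7.42 * 4.9207 = 36.531 m^3/s.

36.531


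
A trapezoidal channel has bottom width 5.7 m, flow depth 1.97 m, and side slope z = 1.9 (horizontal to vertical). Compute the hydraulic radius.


For a trapezoidal section with side slope z:
A = (b + z*y)*y = (5.7 + 1.9*1.97)*1.97 = 18.603 m^2.
P = b + 2*y*sqrt(1 + z^2) = 5.7 + 2*1.97*sqrt(1 + 1.9^2) = 14.16 m.
R = A/P = 18.603 / 14.16 = 1.3138 m.

1.3138


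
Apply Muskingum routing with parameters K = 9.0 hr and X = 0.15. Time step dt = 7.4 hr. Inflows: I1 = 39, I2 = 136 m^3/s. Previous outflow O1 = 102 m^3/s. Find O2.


Muskingum coefficients:
denom = 2*K*(1-X) + dt = 2*9.0*(1-0.15) + 7.4 = 22.7.
C0 = (dt - 2*K*X)/denom = (7.4 - 2*9.0*0.15)/22.7 = 0.207.
C1 = (dt + 2*K*X)/denom = (7.4 + 2*9.0*0.15)/22.7 = 0.4449.
C2 = (2*K*(1-X) - dt)/denom = 0.348.
O2 = C0*I2 + C1*I1 + C2*O1
   = 0.207*136 + 0.4449*39 + 0.348*102
   = 81.01 m^3/s.

81.01


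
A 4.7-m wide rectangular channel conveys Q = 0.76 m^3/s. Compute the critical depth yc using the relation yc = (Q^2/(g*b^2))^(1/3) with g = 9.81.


Using yc = (Q^2 / (g * b^2))^(1/3):
Q^2 = 0.76^2 = 0.58.
g * b^2 = 9.81 * 4.7^2 = 9.81 * 22.09 = 216.7.
Q^2 / (g*b^2) = 0.58 / 216.7 = 0.0027.
yc = 0.0027^(1/3) = 0.1387 m.

0.1387


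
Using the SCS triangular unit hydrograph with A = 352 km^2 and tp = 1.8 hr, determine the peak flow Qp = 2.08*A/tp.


SCS formula: Qp = 2.08 * A / tp.
Qp = 2.08 * 352 / 1.8
   = 732.16 / 1.8
   = 406.76 m^3/s per cm.

406.76


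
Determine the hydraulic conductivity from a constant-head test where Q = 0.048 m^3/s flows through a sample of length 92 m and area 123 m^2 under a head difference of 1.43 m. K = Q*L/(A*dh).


From K = Q*L / (A*dh):
Numerator: Q*L = 0.048 * 92 = 4.416.
Denominator: A*dh = 123 * 1.43 = 175.89.
K = 4.416 / 175.89 = 0.025107 m/s.

0.025107


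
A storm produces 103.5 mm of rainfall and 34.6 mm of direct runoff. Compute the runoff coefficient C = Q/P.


The runoff coefficient C = runoff depth / rainfall depth.
C = 34.6 / 103.5
  = 0.3343.

0.3343


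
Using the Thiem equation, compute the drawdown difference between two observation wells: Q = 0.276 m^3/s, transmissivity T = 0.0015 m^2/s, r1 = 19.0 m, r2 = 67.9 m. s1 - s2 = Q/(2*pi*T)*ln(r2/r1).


Thiem equation: s1 - s2 = Q/(2*pi*T) * ln(r2/r1).
ln(r2/r1) = ln(67.9/19.0) = 1.2736.
Q/(2*pi*T) = 0.276 / (2*pi*0.0015) = 0.276 / 0.0094 = 29.2845.
s1 - s2 = 29.2845 * 1.2736 = 37.2967 m.

37.2967


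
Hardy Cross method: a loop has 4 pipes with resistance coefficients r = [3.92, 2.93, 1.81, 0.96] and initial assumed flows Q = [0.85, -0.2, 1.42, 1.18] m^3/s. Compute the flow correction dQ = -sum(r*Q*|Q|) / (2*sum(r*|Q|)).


Numerator terms (r*Q*|Q|): 3.92*0.85*|0.85| = 2.8322; 2.93*-0.2*|-0.2| = -0.1172; 1.81*1.42*|1.42| = 3.6497; 0.96*1.18*|1.18| = 1.3367.
Sum of numerator = 7.7014.
Denominator terms (r*|Q|): 3.92*|0.85| = 3.332; 2.93*|-0.2| = 0.586; 1.81*|1.42| = 2.5702; 0.96*|1.18| = 1.1328.
2 * sum of denominator = 2 * 7.621 = 15.242.
dQ = -7.7014 / 15.242 = -0.5053 m^3/s.

-0.5053


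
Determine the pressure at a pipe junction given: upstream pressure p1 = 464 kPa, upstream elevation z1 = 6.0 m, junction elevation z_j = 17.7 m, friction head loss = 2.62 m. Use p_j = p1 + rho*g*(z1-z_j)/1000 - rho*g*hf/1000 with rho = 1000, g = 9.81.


Junction pressure: p_j = p1 + rho*g*(z1 - z_j)/1000 - rho*g*hf/1000.
Elevation term = 1000*9.81*(6.0 - 17.7)/1000 = -114.777 kPa.
Friction term = 1000*9.81*2.62/1000 = 25.702 kPa.
p_j = 464 + -114.777 - 25.702 = 323.52 kPa.

323.52


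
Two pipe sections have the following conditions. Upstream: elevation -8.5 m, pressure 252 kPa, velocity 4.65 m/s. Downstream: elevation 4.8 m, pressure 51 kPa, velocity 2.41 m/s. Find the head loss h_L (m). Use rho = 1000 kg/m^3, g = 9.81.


Total head at each section: H = z + p/(rho*g) + V^2/(2g).
H1 = -8.5 + 252*1000/(1000*9.81) + 4.65^2/(2*9.81)
   = -8.5 + 25.688 + 1.1021
   = 18.29 m.
H2 = 4.8 + 51*1000/(1000*9.81) + 2.41^2/(2*9.81)
   = 4.8 + 5.199 + 0.296
   = 10.295 m.
h_L = H1 - H2 = 18.29 - 10.295 = 7.995 m.

7.995


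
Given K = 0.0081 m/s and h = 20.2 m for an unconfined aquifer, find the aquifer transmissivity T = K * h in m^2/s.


Transmissivity is defined as T = K * h.
T = 0.0081 * 20.2
  = 0.1636 m^2/s.

0.1636


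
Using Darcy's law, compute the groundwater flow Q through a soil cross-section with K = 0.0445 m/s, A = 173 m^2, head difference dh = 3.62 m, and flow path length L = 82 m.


Darcy's law: Q = K * A * i, where i = dh/L.
Hydraulic gradient i = 3.62 / 82 = 0.044146.
Q = 0.0445 * 173 * 0.044146
  = 0.3399 m^3/s.

0.3399


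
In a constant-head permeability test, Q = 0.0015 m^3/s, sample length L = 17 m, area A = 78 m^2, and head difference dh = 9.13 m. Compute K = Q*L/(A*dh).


From K = Q*L / (A*dh):
Numerator: Q*L = 0.0015 * 17 = 0.0255.
Denominator: A*dh = 78 * 9.13 = 712.14.
K = 0.0255 / 712.14 = 3.6e-05 m/s.

3.6e-05


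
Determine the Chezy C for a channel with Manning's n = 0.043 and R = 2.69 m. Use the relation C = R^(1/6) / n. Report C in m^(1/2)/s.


The Chezy coefficient relates to Manning's n through C = R^(1/6) / n.
R^(1/6) = 2.69^(1/6) = 1.179303.
C = 1.179303 / 0.043 = 27.43 m^(1/2)/s.

27.43


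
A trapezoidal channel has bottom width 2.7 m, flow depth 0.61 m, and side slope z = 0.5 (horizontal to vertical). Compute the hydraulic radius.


For a trapezoidal section with side slope z:
A = (b + z*y)*y = (2.7 + 0.5*0.61)*0.61 = 1.833 m^2.
P = b + 2*y*sqrt(1 + z^2) = 2.7 + 2*0.61*sqrt(1 + 0.5^2) = 4.064 m.
R = A/P = 1.833 / 4.064 = 0.451 m.

0.451


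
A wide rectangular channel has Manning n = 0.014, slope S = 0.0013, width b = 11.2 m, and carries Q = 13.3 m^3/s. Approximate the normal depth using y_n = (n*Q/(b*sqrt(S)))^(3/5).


We use the wide-channel approximation y_n = (n*Q/(b*sqrt(S)))^(3/5).
sqrt(S) = sqrt(0.0013) = 0.036056.
Numerator: n*Q = 0.014 * 13.3 = 0.1862.
Denominator: b*sqrt(S) = 11.2 * 0.036056 = 0.403827.
arg = 0.4611.
y_n = 0.4611^(3/5) = 0.6285 m.

0.6285


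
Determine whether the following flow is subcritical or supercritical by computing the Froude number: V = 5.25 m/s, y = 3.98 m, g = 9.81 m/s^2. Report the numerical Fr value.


The Froude number is defined as Fr = V / sqrt(g*y).
g*y = 9.81 * 3.98 = 39.0438.
sqrt(g*y) = sqrt(39.0438) = 6.2485.
Fr = 5.25 / 6.2485 = 0.8402.
Since Fr < 1, the flow is subcritical.

0.8402


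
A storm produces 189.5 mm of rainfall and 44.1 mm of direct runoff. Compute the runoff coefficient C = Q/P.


The runoff coefficient C = runoff depth / rainfall depth.
C = 44.1 / 189.5
  = 0.2327.

0.2327


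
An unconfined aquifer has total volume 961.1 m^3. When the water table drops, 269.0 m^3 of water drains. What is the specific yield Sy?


Specific yield Sy = Volume drained / Total volume.
Sy = 269.0 / 961.1
   = 0.2799.

0.2799


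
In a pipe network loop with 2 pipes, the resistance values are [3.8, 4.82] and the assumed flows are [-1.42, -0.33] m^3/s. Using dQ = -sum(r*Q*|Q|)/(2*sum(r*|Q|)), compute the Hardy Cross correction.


Numerator terms (r*Q*|Q|): 3.8*-1.42*|-1.42| = -7.6623; 4.82*-0.33*|-0.33| = -0.5249.
Sum of numerator = -8.1872.
Denominator terms (r*|Q|): 3.8*|-1.42| = 5.396; 4.82*|-0.33| = 1.5906.
2 * sum of denominator = 2 * 6.9866 = 13.9732.
dQ = --8.1872 / 13.9732 = 0.5859 m^3/s.

0.5859
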